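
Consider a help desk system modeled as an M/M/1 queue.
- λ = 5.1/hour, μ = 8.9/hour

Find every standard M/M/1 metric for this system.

Step 1: ρ = λ/μ = 5.1/8.9 = 0.5730
Step 2: L = λ/(μ-λ) = 5.1/3.80 = 1.3421
Step 3: Lq = λ²/(μ(μ-λ)) = 26.01/(8.9×3.80) = 0.7691
Step 4: W = 1/(μ-λ) = 1/3.80 = 0.26316
Step 5: Wq = λ/(μ(μ-λ)) = 5.1/(8.9×3.80) = 0.1508
Step 6: P(0) = 1-ρ = 0.4270
Verify: L = λW = 5.1×0.26316 = 1.3421 ✔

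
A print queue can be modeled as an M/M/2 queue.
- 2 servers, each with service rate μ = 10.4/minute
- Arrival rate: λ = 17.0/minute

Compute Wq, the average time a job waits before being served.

Traffic intensity: ρ = λ/(cμ) = 17.0/(2×10.4) = 0.8173
Since ρ = 0.8173 < 1, system is stable.
Offered load a = λ/μ = cρ = 17.0/10.4 = 1.6346
P₀ = [ Σₙ₌₀^1 aⁿ/n! + a^2/(2!(1-ρ)) ]⁻¹
Σ = a^0/0! + a^1/1! = 1.0000 + 1.6346 = 2.6346
a^2/(2!(1-ρ)) = 2.67197/(2 × 0.182692) = 7.3128
P₀ = 1/(2.6346 + 7.3128) = 0.1005
Lq = P₀·a^2·ρ / (2!(1-ρ)²) = 0.100529 × 2.67197 × 0.817308 / (2 × 0.0333765) = 3.2888
Wq = Lq/λ = 3.2888/17.0 = 0.1935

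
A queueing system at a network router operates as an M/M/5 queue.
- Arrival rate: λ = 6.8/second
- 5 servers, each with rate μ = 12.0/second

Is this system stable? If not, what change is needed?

Stability requires ρ = λ/(cμ) < 1
ρ = 6.8/(5 × 12.0) = 6.8/60.00 = 0.1133
Since 0.1133 < 1, the system is STABLE.
The servers are busy 11.33% of the time.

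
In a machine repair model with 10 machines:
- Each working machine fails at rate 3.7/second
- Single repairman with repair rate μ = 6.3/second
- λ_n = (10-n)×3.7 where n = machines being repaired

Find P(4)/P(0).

P(4)/P(0) = ∏_{i=0}^{4-1} λ_i/μ_{i+1}
= (10-0)×3.7/6.3 × (10-1)×3.7/6.3 × (10-2)×3.7/6.3 × (10-3)×3.7/6.3
= 599.6188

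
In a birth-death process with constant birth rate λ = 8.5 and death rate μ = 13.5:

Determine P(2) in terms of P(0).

For constant rates: P(n)/P(0) = (λ/μ)^n
P(2)/P(0) = (8.5/13.5)^2 = 0.6296^2 = 0.3964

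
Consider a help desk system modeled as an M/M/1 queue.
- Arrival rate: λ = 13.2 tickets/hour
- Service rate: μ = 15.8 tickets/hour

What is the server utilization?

Server utilization: ρ = λ/μ
ρ = 13.2/15.8 = 0.8354
The server is busy 83.54% of the time.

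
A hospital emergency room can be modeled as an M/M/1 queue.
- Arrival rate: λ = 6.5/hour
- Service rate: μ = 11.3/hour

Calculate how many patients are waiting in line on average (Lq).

ρ = λ/μ = 6.5/11.3 = 0.5752
For M/M/1: Lq = λ²/(μ(μ-λ))
Lq = 42.25/(11.3 × 4.80)
Lq = 0.7789 patients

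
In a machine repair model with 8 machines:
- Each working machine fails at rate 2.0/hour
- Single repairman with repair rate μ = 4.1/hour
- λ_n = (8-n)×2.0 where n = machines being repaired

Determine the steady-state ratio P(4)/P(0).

P(4)/P(0) = ∏_{i=0}^{4-1} λ_i/μ_{i+1}
= (8-0)×2.0/4.1 × (8-1)×2.0/4.1 × (8-2)×2.0/4.1 × (8-3)×2.0/4.1
= 95.1248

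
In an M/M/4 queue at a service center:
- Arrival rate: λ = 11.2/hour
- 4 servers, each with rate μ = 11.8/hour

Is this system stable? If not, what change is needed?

Stability requires ρ = λ/(cμ) < 1
ρ = 11.2/(4 × 11.8) = 11.2/47.20 = 0.2373
Since 0.2373 < 1, the system is STABLE.
The servers are busy 23.73% of the time.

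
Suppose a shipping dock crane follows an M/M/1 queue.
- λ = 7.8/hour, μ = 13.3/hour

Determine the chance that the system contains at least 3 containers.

ρ = λ/μ = 7.8/13.3 = 0.5865
P(N ≥ n) = ρⁿ
P(N ≥ 3) = 0.5865^3
P(N ≥ 3) = 0.2017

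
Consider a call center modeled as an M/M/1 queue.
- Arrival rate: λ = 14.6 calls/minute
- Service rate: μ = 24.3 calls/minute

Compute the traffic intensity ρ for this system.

Server utilization: ρ = λ/μ
ρ = 14.6/24.3 = 0.6008
The server is busy 60.08% of the time.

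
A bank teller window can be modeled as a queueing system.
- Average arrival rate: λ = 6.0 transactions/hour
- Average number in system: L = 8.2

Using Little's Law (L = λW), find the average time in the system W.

Little's Law: L = λW, so W = L/λ
W = 8.2/6.0 = 1.3667 hours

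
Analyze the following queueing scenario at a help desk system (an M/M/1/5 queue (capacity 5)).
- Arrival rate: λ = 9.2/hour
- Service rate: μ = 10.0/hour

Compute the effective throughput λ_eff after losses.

ρ = λ/μ = 9.2/10.0 = 0.9200
P₀ = (1-ρ)/(1-ρ^(K+1)) = (1-0.9200)/(1-0.9200^6) = 0.080000/0.39364 = 0.2032
P_K = P₀×ρ^K = 0.2032 × 0.9200^5 = 0.2032 × 0.6591 = 0.1339
λ_eff = λ(1-P_K) = 9.2 × (1 - 0.133944) = 9.2 × 0.866056 = 7.9677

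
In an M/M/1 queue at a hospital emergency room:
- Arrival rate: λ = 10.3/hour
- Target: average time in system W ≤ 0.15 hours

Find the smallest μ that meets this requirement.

For M/M/1: W = 1/(μ-λ)
Need W ≤ 0.15, so 1/(μ-λ) ≤ 0.15
μ - λ ≥ 1/0.15 = 6.6667
μ ≥ 10.3 + 6.6667 = 16.9667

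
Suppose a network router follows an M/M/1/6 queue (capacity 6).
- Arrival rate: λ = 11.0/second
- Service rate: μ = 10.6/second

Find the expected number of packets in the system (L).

ρ = λ/μ = 11.0/10.6 = 1.03774
P₀ = (1-ρ)/(1-ρ^(K+1)) = (1-1.03774)/(1-1.03774^7) = -0.03774/-0.2960 = 0.1275
P_K = P₀×ρ^K = 0.1275 × 1.03774^6 = 0.1275 × 1.2489 = 0.1592
L = ρ[1 - (K+1)ρ^K + Kρ^(K+1)] / [(1-ρ)(1-ρ^(K+1))]
L = 1.03774 × (1 - 7×1.2489106 + 6×1.2960445) / ((1 - 1.03774) × (1 - 1.2960445)) = 3.1480 packets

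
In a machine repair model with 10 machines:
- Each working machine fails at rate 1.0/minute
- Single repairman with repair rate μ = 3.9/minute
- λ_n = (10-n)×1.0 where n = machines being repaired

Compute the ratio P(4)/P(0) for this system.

P(4)/P(0) = ∏_{i=0}^{4-1} λ_i/μ_{i+1}
= (10-0)×1.0/3.9 × (10-1)×1.0/3.9 × (10-2)×1.0/3.9 × (10-3)×1.0/3.9
= 21.7857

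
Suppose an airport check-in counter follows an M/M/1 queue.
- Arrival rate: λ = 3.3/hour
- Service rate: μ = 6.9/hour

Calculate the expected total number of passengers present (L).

ρ = λ/μ = 3.3/6.9 = 0.4783
For M/M/1: L = λ/(μ-λ)
L = 3.3/(6.9-3.3) = 3.3/3.60
L = 0.9167 passengers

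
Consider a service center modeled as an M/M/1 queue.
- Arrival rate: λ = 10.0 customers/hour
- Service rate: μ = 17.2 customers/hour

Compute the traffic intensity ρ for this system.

Server utilization: ρ = λ/μ
ρ = 10.0/17.2 = 0.5814
The server is busy 58.14% of the time.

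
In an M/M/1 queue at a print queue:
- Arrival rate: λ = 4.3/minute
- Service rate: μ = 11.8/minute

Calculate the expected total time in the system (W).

First, compute utilization: ρ = λ/μ = 4.3/11.8 = 0.3644
For M/M/1: W = 1/(μ-λ)
W = 1/(11.8-4.3) = 1/7.50
W = 0.1333 minutes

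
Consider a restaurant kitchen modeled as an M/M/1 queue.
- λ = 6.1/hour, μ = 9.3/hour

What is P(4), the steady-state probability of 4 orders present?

ρ = λ/μ = 6.1/9.3 = 0.65591
P(n) = (1-ρ)ρⁿ
P(4) = (1-0.65591) × 0.65591^4
P(4) = 0.3441 × 0.1851
P(4) = 0.06369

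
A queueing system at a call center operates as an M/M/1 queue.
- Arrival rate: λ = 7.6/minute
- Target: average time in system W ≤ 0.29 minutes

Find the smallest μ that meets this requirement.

For M/M/1: W = 1/(μ-λ)
Need W ≤ 0.29, so 1/(μ-λ) ≤ 0.29
μ - λ ≥ 1/0.29 = 3.4483
μ ≥ 7.6 + 3.4483 = 11.0483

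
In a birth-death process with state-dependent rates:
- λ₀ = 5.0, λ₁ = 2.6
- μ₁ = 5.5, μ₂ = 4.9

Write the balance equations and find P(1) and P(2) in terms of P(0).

Balance equations:
State 0: λ₀P₀ = μ₁P₁ → P₁ = (λ₀/μ₁)P₀ = (5.0/5.5)P₀ = 0.9091P₀
State 1: P₂ = (λ₀λ₁)/(μ₁μ₂)P₀ = (5.0×2.6)/(5.5×4.9)P₀ = 0.4824P₀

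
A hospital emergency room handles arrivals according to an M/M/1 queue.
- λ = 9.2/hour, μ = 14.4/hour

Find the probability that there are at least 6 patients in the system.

ρ = λ/μ = 9.2/14.4 = 0.6389
P(N ≥ n) = ρⁿ
P(N ≥ 6) = 0.6389^6
P(N ≥ 6) = 0.06801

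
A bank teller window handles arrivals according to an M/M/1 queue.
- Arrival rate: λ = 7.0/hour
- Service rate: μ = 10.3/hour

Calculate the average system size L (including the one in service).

ρ = λ/μ = 7.0/10.3 = 0.6796
For M/M/1: L = λ/(μ-λ)
L = 7.0/(10.3-7.0) = 7.0/3.30
L = 2.1212 transactions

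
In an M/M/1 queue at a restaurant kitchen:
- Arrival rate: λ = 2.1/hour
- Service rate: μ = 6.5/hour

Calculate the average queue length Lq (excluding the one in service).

ρ = λ/μ = 2.1/6.5 = 0.3231
For M/M/1: Lq = λ²/(μ(μ-λ))
Lq = 4.41/(6.5 × 4.40)
Lq = 0.1542 orders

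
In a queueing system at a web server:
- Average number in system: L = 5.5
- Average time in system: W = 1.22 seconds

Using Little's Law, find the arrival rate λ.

Little's Law: L = λW, so λ = L/W
λ = 5.5/1.22 = 4.5082 requests/second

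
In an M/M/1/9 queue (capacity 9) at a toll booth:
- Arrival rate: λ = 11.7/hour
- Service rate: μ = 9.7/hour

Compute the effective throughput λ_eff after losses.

ρ = λ/μ = 11.7/9.7 = 1.20619
P₀ = (1-ρ)/(1-ρ^(K+1)) = (1-1.20619)/(1-1.20619^10) = -0.2062/-5.5186 = 0.03736
P_K = P₀×ρ^K = 0.03736 × 1.20619^9 = 0.03736 × 5.4043 = 0.2019
λ_eff = λ(1-P_K) = 11.7 × (1 - 0.201917) = 11.7 × 0.798083 = 9.3376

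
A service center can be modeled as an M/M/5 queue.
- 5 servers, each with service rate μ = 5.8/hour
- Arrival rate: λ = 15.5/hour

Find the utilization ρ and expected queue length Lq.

Traffic intensity: ρ = λ/(cμ) = 15.5/(5×5.8) = 0.5345
Since ρ = 0.5345 < 1, system is stable.
Offered load a = λ/μ = cρ = 15.5/5.8 = 2.6724
P₀ = [ Σₙ₌₀^4 aⁿ/n! + a^5/(5!(1-ρ)) ]⁻¹
Σ = a^0/0! + a^1/1! + a^2/2! + a^3/3! + a^4/4! = 1.0000 + 2.6724 + 3.5709 + 3.1810 + 2.1252 = 12.5495
a^5/(5!(1-ρ)) = 136.3071/(120 × 0.46552) = 2.4401
P₀ = 1/(12.5495 + 2.4401) = 0.06671
Lq = P₀·a^5·ρ / (5!(1-ρ)²) = 0.06671 × 136.3071 × 0.5345 / (120 × 0.2167) = 0.1869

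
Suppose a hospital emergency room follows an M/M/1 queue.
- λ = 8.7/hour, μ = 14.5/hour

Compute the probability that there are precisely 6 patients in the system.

ρ = λ/μ = 8.7/14.5 = 0.6000
P(n) = (1-ρ)ρⁿ
P(6) = (1-0.6000) × 0.6000^6
P(6) = 0.4000 × 0.04666
P(6) = 0.01866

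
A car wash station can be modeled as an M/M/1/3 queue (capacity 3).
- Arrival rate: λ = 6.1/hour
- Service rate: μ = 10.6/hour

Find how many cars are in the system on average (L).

ρ = λ/μ = 6.1/10.6 = 0.57547
P₀ = (1-ρ)/(1-ρ^(K+1)) = (1-0.57547)/(1-0.57547^4) = 0.4245/0.8903 = 0.4768
P_K = P₀×ρ^K = 0.47682 × 0.57547^3 = 0.47682 × 0.19058 = 0.09087
L = ρ[1 - (K+1)ρ^K + Kρ^(K+1)] / [(1-ρ)(1-ρ^(K+1))]
L = 0.57547 × (1 - 4×0.1906 + 3×0.1097) / ((1 - 0.57547) × (1 - 0.1097)) = 0.8628 cars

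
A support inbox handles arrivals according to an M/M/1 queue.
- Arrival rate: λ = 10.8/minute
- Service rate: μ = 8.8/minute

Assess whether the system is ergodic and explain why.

Stability requires ρ = λ/(cμ) < 1
ρ = 10.8/(1 × 8.8) = 10.8/8.80 = 1.2273
Since 1.2273 ≥ 1, the system is UNSTABLE.
Queue grows without bound. Need μ > λ = 10.8.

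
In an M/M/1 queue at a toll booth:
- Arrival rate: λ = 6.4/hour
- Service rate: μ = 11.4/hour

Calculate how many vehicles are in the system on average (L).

ρ = λ/μ = 6.4/11.4 = 0.5614
For M/M/1: L = λ/(μ-λ)
L = 6.4/(11.4-6.4) = 6.4/5.00
L = 1.2800 vehicles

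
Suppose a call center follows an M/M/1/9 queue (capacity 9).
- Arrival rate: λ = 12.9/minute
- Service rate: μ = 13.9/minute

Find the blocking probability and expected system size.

ρ = λ/μ = 12.9/13.9 = 0.9280576
P₀ = (1-ρ)/(1-ρ^(K+1)) = (1-0.9280576)/(1-0.9280576^10) = 0.07194/0.5260 = 0.1368
P_K = P₀×ρ^K = 0.136764 × 0.9280576^9 = 0.136764 × 0.510710 = 0.06985
Blocking probability P_9 = 0.06985 (6.98%)
L = ρ[1 - (K+1)ρ^K + Kρ^(K+1)] / [(1-ρ)(1-ρ^(K+1))]
L = 0.9280576 × (1 - 10×0.510710 + 9×0.473968) / ((1 - 0.9280576) × (1 - 0.473968)) = 3.8897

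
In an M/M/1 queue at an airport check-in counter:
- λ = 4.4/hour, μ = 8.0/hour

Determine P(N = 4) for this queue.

ρ = λ/μ = 4.4/8.0 = 0.5500
P(n) = (1-ρ)ρⁿ
P(4) = (1-0.5500) × 0.5500^4
P(4) = 0.4500 × 0.09151
P(4) = 0.04118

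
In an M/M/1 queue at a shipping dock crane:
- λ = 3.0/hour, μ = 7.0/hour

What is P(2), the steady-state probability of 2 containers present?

ρ = λ/μ = 3.0/7.0 = 0.4286
P(n) = (1-ρ)ρⁿ
P(2) = (1-0.4286) × 0.4286^2
P(2) = 0.5714 × 0.1837
P(2) = 0.1050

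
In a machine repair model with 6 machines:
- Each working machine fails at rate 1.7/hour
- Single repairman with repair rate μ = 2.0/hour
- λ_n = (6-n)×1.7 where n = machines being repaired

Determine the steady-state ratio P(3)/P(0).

P(3)/P(0) = ∏_{i=0}^{3-1} λ_i/μ_{i+1}
= (6-0)×1.7/2.0 × (6-1)×1.7/2.0 × (6-2)×1.7/2.0
= 73.6950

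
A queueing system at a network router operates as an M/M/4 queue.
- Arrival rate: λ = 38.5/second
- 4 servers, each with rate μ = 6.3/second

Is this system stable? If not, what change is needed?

Stability requires ρ = λ/(cμ) < 1
ρ = 38.5/(4 × 6.3) = 38.5/25.20 = 1.5278
Since 1.5278 ≥ 1, the system is UNSTABLE.
Need c > λ/μ = 38.5/6.3 = 6.11.
Minimum servers needed: c = 7.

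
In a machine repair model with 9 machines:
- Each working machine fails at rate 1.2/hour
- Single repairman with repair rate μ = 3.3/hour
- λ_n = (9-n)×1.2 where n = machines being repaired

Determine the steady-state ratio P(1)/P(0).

P(1)/P(0) = ∏_{i=0}^{1-1} λ_i/μ_{i+1}
= (9-0)×1.2/3.3
= 3.2727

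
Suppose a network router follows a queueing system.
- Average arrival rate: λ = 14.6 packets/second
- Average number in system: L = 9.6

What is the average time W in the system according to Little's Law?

Little's Law: L = λW, so W = L/λ
W = 9.6/14.6 = 0.6575 seconds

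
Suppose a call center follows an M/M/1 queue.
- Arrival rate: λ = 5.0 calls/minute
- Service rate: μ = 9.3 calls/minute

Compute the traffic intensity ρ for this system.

Server utilization: ρ = λ/μ
ρ = 5.0/9.3 = 0.5376
The server is busy 53.76% of the time.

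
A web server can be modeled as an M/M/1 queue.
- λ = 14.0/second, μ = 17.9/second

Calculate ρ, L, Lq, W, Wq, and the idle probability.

Step 1: ρ = λ/μ = 14.0/17.9 = 0.7821
Step 2: L = λ/(μ-λ) = 14.0/3.90 = 3.5897
Step 3: Lq = λ²/(μ(μ-λ)) = 196.00/(17.9×3.90) = 2.8076
Step 4: W = 1/(μ-λ) = 1/3.90 = 0.25641
Step 5: Wq = λ/(μ(μ-λ)) = 14.0/(17.9×3.90) = 0.2005
Step 6: P(0) = 1-ρ = 0.2179
Verify: L = λW = 14.0×0.25641 = 3.5897 ✔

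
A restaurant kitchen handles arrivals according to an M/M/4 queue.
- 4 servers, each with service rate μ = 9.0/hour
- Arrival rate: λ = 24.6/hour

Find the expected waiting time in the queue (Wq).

Traffic intensity: ρ = λ/(cμ) = 24.6/(4×9.0) = 0.6833
Since ρ = 0.6833 < 1, system is stable.
Offered load a = λ/μ = cρ = 24.6/9.0 = 2.7333
P₀ = [ Σₙ₌₀^3 aⁿ/n! + a^4/(4!(1-ρ)) ]⁻¹
Σ = a^0/0! + a^1/1! + a^2/2! + a^3/3! = 1.0000 + 2.7333 + 3.7356 + 3.4035 = 10.8724
a^4/(4!(1-ρ)) = 55.8175/(24 × 0.316667) = 7.3444
P₀ = 1/(10.8724 + 7.3444) = 0.05489
Lq = P₀·a^4·ρ / (4!(1-ρ)²) = 0.054894 × 55.8175 × 0.68333 / (24 × 0.10028) = 0.8700
Wq = Lq/λ = 0.8700/24.6 = 0.03537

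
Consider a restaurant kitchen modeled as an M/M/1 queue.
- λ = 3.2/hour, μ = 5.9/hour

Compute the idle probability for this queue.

ρ = λ/μ = 3.2/5.9 = 0.5424
P(0) = 1 - ρ = 1 - 0.5424 = 0.4576
The server is idle 45.76% of the time.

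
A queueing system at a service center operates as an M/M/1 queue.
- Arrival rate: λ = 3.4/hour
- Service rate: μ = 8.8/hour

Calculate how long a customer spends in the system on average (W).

First, compute utilization: ρ = λ/μ = 3.4/8.8 = 0.3864
For M/M/1: W = 1/(μ-λ)
W = 1/(8.8-3.4) = 1/5.40
W = 0.1852 hours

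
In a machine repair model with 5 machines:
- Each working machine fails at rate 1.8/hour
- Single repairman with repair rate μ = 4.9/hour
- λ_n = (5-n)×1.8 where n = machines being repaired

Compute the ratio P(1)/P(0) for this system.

P(1)/P(0) = ∏_{i=0}^{1-1} λ_i/μ_{i+1}
= (5-0)×1.8/4.9
= 1.8367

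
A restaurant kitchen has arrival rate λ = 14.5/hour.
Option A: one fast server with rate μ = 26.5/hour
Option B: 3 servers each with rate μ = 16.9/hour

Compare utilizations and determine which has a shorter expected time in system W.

Option A: single server μ = 26.5 (M/M/1)
  ρ_A = 14.5/26.5 = 0.5472
  W_A = 1/(μ-λ) = 1/(26.5-14.5) = 1/12.00 = 0.08333

Option B: 3 servers μ = 16.9 (M/M/3)
  ρ_B = λ/(cμ) = 14.5/(3×16.9) = 0.2860
  Offered load a = λ/μ = cρ = 14.5/16.9 = 0.8580
  P₀ = [ Σₙ₌₀^2 aⁿ/n! + a^3/(3!(1-ρ)) ]⁻¹
  Σ = a^0/0! + a^1/1! + a^2/2! = 1.0000 + 0.8580 + 0.3681 = 2.2261
  a^3/(3!(1-ρ)) = 0.6316/(6 × 0.7140) = 0.1474
  P₀ = 1/(2.2261 + 0.1474) = 0.4213
  Lq = P₀·a^3·ρ / (3!(1-ρ)²) = 0.4213 × 0.6316 × 0.2860 / (6 × 0.5098) = 0.02488
  Wq_B = Lq/λ = 0.02488/14.5 = 0.001716
  W_B = Wq_B + 1/μ = 0.001716 + 0.05917 = 0.06089

Since W_B = 0.06089 < W_A = 0.08333, Option B (multiple servers) has the shorter time in system.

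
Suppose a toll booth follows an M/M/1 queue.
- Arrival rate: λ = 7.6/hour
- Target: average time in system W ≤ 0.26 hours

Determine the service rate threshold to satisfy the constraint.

For M/M/1: W = 1/(μ-λ)
Need W ≤ 0.26, so 1/(μ-λ) ≤ 0.26
μ - λ ≥ 1/0.26 = 3.8462
μ ≥ 7.6 + 3.8462 = 11.4462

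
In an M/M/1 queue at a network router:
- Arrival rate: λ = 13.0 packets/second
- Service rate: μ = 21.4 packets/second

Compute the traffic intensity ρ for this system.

Server utilization: ρ = λ/μ
ρ = 13.0/21.4 = 0.6075
The server is busy 60.75% of the time.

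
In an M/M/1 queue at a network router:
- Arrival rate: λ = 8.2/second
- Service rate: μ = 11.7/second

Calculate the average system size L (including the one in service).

ρ = λ/μ = 8.2/11.7 = 0.7009
For M/M/1: L = λ/(μ-λ)
L = 8.2/(11.7-8.2) = 8.2/3.50
L = 2.3429 packets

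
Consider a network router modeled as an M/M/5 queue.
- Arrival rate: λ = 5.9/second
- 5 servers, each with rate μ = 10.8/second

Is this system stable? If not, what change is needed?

Stability requires ρ = λ/(cμ) < 1
ρ = 5.9/(5 × 10.8) = 5.9/54.00 = 0.1093
Since 0.1093 < 1, the system is STABLE.
The servers are busy 10.93% of the time.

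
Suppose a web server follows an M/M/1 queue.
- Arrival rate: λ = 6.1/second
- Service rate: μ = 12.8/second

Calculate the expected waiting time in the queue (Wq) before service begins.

First, compute utilization: ρ = λ/μ = 6.1/12.8 = 0.4766
For M/M/1: Wq = λ/(μ(μ-λ))
Wq = 6.1/(12.8 × (12.8-6.1))
Wq = 6.1/(12.8 × 6.70)
Wq = 0.07113 seconds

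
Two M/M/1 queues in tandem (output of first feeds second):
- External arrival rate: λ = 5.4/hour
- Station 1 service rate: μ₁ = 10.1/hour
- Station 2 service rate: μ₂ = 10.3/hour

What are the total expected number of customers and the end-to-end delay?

By Jackson's theorem, each station behaves as independent M/M/1.
Station 1: ρ₁ = 5.4/10.1 = 0.5347, L₁ = ρ₁/(1-ρ₁) = λ/(μ₁-λ) = 5.4/4.70 = 1.14894
Station 2: ρ₂ = 5.4/10.3 = 0.5243, L₂ = ρ₂/(1-ρ₂) = λ/(μ₂-λ) = 5.4/4.90 = 1.10204
Total: L = L₁ + L₂ = 1.14894 + 1.10204 = 2.25098
W = L/λ = 2.25098/5.4 = 0.4168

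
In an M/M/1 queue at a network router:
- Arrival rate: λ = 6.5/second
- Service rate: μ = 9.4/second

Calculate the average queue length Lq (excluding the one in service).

ρ = λ/μ = 6.5/9.4 = 0.6915
For M/M/1: Lq = λ²/(μ(μ-λ))
Lq = 42.25/(9.4 × 2.90)
Lq = 1.5499 packets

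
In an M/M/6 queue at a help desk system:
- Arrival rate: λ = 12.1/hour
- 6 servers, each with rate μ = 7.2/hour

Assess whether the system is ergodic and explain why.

Stability requires ρ = λ/(cμ) < 1
ρ = 12.1/(6 × 7.2) = 12.1/43.20 = 0.2801
Since 0.2801 < 1, the system is STABLE.
The servers are busy 28.01% of the time.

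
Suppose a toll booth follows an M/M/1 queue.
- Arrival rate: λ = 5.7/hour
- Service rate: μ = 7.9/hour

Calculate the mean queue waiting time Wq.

First, compute utilization: ρ = λ/μ = 5.7/7.9 = 0.7215
For M/M/1: Wq = λ/(μ(μ-λ))
Wq = 5.7/(7.9 × (7.9-5.7))
Wq = 5.7/(7.9 × 2.20)
Wq = 0.3280 hours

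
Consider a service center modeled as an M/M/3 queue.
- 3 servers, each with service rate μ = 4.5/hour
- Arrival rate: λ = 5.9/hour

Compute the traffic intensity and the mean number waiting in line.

Traffic intensity: ρ = λ/(cμ) = 5.9/(3×4.5) = 0.4370
Since ρ = 0.4370 < 1, system is stable.
Offered load a = λ/μ = cρ = 5.9/4.5 = 1.3111
P₀ = [ Σₙ₌₀^2 aⁿ/n! + a^3/(3!(1-ρ)) ]⁻¹
Σ = a^0/0! + a^1/1! + a^2/2! = 1.0000 + 1.3111 + 0.8595 = 3.1706
a^3/(3!(1-ρ)) = 2.2538/(6 × 0.5630) = 0.6672
P₀ = 1/(3.1706 + 0.6672) = 0.2606
Lq = P₀·a^3·ρ / (3!(1-ρ)²) = 0.2606 × 2.2538 × 0.4370 / (6 × 0.3169) = 0.1350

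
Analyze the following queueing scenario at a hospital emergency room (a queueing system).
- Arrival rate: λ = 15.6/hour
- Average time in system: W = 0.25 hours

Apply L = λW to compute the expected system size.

Little's Law: L = λW
L = 15.6 × 0.25 = 3.9000 patients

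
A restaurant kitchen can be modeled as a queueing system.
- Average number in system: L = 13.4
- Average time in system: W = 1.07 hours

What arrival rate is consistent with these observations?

Little's Law: L = λW, so λ = L/W
λ = 13.4/1.07 = 12.5234 orders/hour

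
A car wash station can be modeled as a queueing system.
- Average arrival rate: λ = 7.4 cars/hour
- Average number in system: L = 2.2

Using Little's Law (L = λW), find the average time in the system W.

Little's Law: L = λW, so W = L/λ
W = 2.2/7.4 = 0.2973 hours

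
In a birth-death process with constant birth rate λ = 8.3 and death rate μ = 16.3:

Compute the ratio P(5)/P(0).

For constant rates: P(n)/P(0) = (λ/μ)^n
P(5)/P(0) = (8.3/16.3)^5 = 0.5092^5 = 0.03423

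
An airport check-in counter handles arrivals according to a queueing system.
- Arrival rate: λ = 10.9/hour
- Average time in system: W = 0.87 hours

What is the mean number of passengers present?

Little's Law: L = λW
L = 10.9 × 0.87 = 9.4830 passengers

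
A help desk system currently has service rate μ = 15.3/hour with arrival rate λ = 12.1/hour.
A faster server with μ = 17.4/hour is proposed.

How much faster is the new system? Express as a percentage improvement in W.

System 1: ρ₁ = 12.1/15.3 = 0.7908, W₁ = 1/(15.3-12.1) = 0.3125
System 2: ρ₂ = 12.1/17.4 = 0.6954, W₂ = 1/(17.4-12.1) = 0.1887
Improvement: (W₁-W₂)/W₁ = (0.3125-0.1887)/0.3125 = 39.62%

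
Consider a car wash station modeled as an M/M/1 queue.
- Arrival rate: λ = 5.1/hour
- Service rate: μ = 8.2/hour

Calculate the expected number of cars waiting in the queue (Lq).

ρ = λ/μ = 5.1/8.2 = 0.6220
For M/M/1: Lq = λ²/(μ(μ-λ))
Lq = 26.01/(8.2 × 3.10)
Lq = 1.0232 cars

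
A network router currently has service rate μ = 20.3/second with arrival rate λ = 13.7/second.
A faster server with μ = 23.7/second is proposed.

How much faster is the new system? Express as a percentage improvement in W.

System 1: ρ₁ = 13.7/20.3 = 0.6749, W₁ = 1/(20.3-13.7) = 0.15152
System 2: ρ₂ = 13.7/23.7 = 0.5781, W₂ = 1/(23.7-13.7) = 0.10000
Improvement: (W₁-W₂)/W₁ = (0.15152-0.10000)/0.15152 = 34.00%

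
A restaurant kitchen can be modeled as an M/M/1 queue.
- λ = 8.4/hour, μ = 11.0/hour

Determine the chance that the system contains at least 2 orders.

ρ = λ/μ = 8.4/11.0 = 0.7636
P(N ≥ n) = ρⁿ
P(N ≥ 2) = 0.7636^2
P(N ≥ 2) = 0.5831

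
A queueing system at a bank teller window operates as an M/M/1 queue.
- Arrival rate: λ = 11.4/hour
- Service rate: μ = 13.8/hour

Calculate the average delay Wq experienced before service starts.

First, compute utilization: ρ = λ/μ = 11.4/13.8 = 0.8261
For M/M/1: Wq = λ/(μ(μ-λ))
Wq = 11.4/(13.8 × (13.8-11.4))
Wq = 11.4/(13.8 × 2.40)
Wq = 0.3442 hours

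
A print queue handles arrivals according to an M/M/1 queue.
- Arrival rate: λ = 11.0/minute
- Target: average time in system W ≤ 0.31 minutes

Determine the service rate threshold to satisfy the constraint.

For M/M/1: W = 1/(μ-λ)
Need W ≤ 0.31, so 1/(μ-λ) ≤ 0.31
μ - λ ≥ 1/0.31 = 3.2258
μ ≥ 11.0 + 3.2258 = 14.2258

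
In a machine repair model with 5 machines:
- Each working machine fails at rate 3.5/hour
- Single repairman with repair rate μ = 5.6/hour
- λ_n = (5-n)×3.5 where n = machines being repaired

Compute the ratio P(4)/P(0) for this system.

P(4)/P(0) = ∏_{i=0}^{4-1} λ_i/μ_{i+1}
= (5-0)×3.5/5.6 × (5-1)×3.5/5.6 × (5-2)×3.5/5.6 × (5-3)×3.5/5.6
= 18.3105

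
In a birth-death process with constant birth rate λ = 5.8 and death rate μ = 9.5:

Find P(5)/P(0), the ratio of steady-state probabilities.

For constant rates: P(n)/P(0) = (λ/μ)^n
P(5)/P(0) = (5.8/9.5)^5 = 0.610526^5 = 0.08482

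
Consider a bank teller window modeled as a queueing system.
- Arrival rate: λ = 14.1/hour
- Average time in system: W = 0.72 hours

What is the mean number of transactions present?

Little's Law: L = λW
L = 14.1 × 0.72 = 10.1520 transactions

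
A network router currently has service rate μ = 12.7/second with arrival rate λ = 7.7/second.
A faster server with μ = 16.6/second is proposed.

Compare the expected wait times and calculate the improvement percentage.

System 1: ρ₁ = 7.7/12.7 = 0.6063, W₁ = 1/(12.7-7.7) = 0.20000
System 2: ρ₂ = 7.7/16.6 = 0.4639, W₂ = 1/(16.6-7.7) = 0.11236
Improvement: (W₁-W₂)/W₁ = (0.20000-0.11236)/0.20000 = 43.82%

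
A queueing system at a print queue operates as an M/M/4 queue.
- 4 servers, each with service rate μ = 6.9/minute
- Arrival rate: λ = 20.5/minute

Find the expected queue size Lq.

Traffic intensity: ρ = λ/(cμ) = 20.5/(4×6.9) = 0.7428
Since ρ = 0.7428 < 1, system is stable.
Offered load a = λ/μ = cρ = 20.5/6.9 = 2.9710
P₀ = [ Σₙ₌₀^3 aⁿ/n! + a^4/(4!(1-ρ)) ]⁻¹
Σ = a^0/0! + a^1/1! + a^2/2! + a^3/3! = 1.0000 + 2.9710 + 4.4135 + 4.3708 = 12.7553
a^4/(4!(1-ρ)) = 77.9146/(24 × 0.257246) = 12.6200
P₀ = 1/(12.7553 + 12.6200) = 0.03941
Lq = P₀·a^4·ρ / (4!(1-ρ)²) = 0.03941 × 77.9146 × 0.7428 / (24 × 0.06618) = 1.4360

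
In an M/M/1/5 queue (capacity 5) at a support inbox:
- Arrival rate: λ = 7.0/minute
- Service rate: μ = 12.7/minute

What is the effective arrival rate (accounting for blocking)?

ρ = λ/μ = 7.0/12.7 = 0.55118
P₀ = (1-ρ)/(1-ρ^(K+1)) = (1-0.55118)/(1-0.55118^6) = 0.44882/0.97196 = 0.4618
P_K = P₀×ρ^K = 0.4618 × 0.55118^5 = 0.4618 × 0.05087 = 0.02349
λ_eff = λ(1-P_K) = 7.0 × (1 - 0.02349) = 7.0 × 0.97651 = 6.8356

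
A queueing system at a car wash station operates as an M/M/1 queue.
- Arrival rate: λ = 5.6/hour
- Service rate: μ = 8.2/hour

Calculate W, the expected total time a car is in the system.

First, compute utilization: ρ = λ/μ = 5.6/8.2 = 0.6829
For M/M/1: W = 1/(μ-λ)
W = 1/(8.2-5.6) = 1/2.60
W = 0.3846 hours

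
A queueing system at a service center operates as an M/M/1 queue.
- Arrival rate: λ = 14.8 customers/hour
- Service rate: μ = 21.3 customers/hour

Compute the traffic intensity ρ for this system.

Server utilization: ρ = λ/μ
ρ = 14.8/21.3 = 0.6948
The server is busy 69.48% of the time.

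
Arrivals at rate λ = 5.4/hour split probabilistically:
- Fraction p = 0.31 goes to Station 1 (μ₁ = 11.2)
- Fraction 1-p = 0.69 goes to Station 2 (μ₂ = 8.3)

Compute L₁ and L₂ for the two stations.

Effective rates: λ₁ = 5.4×0.31 = 1.674, λ₂ = 5.4×0.69 = 3.726
Station 1: ρ₁ = 1.674/11.2 = 0.14946, L₁ = ρ₁/(1-ρ₁) = 0.14946/(1-0.14946) = 0.1757
Station 2: ρ₂ = 3.726/8.3 = 0.4489, L₂ = ρ₂/(1-ρ₂) = 0.4489/(1-0.4489) = 0.8146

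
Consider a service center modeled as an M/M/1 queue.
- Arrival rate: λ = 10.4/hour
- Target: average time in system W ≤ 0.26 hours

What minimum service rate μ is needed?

For M/M/1: W = 1/(μ-λ)
Need W ≤ 0.26, so 1/(μ-λ) ≤ 0.26
μ - λ ≥ 1/0.26 = 3.8462
μ ≥ 10.4 + 3.8462 = 14.2462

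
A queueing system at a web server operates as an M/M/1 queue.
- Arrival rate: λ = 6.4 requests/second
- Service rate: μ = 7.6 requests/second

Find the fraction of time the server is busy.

Server utilization: ρ = λ/μ
ρ = 6.4/7.6 = 0.8421
The server is busy 84.21% of the time.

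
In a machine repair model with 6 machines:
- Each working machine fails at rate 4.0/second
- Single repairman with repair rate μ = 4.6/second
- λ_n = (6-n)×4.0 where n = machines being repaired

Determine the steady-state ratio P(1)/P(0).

P(1)/P(0) = ∏_{i=0}^{1-1} λ_i/μ_{i+1}
= (6-0)×4.0/4.6
= 5.2174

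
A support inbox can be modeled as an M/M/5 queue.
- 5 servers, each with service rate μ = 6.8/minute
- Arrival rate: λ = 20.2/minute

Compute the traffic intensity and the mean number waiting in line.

Traffic intensity: ρ = λ/(cμ) = 20.2/(5×6.8) = 0.5941
Since ρ = 0.5941 < 1, system is stable.
Offered load a = λ/μ = cρ = 20.2/6.8 = 2.9706
P₀ = [ Σₙ₌₀^4 aⁿ/n! + a^5/(5!(1-ρ)) ]⁻¹
Σ = a^0/0! + a^1/1! + a^2/2! + a^3/3! + a^4/4! = 1.0000 + 2.9706 + 4.4122 + 4.3689 + 3.2446 = 15.9963
a^5/(5!(1-ρ)) = 231.3195/(120 × 0.40588) = 4.7493
P₀ = 1/(15.9963 + 4.7493) = 0.04820
Lq = P₀·a^5·ρ / (5!(1-ρ)²) = 0.048203 × 231.3195 × 0.59412 / (120 × 0.16474) = 0.3351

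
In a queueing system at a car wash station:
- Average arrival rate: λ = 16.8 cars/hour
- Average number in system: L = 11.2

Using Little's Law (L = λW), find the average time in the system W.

Little's Law: L = λW, so W = L/λ
W = 11.2/16.8 = 0.6667 hours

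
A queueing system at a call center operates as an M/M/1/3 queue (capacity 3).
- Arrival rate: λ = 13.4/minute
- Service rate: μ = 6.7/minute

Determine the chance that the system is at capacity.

ρ = λ/μ = 13.4/6.7 = 2.0000
P₀ = (1-ρ)/(1-ρ^(K+1)) = (1-2.0000)/(1-2.0000^4) = -1.0000/-15.0000 = 0.06667
P_K = P₀×ρ^K = 0.066667 × 2.0000^3 = 0.066667 × 8.0000 = 0.5333
Blocking probability = 53.33%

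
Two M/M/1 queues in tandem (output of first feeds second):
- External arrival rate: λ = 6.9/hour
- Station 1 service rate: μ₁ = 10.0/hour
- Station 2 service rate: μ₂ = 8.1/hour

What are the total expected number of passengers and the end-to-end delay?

By Jackson's theorem, each station behaves as independent M/M/1.
Station 1: ρ₁ = 6.9/10.0 = 0.6900, L₁ = ρ₁/(1-ρ₁) = λ/(μ₁-λ) = 6.9/3.10 = 2.2258
Station 2: ρ₂ = 6.9/8.1 = 0.8519, L₂ = ρ₂/(1-ρ₂) = λ/(μ₂-λ) = 6.9/1.20 = 5.7500
Total: L = L₁ + L₂ = 2.2258 + 5.7500 = 7.9758
W = L/λ = 7.9758/6.9 = 1.1559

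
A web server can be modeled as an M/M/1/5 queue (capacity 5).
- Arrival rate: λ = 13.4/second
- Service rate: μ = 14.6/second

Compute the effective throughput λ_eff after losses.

ρ = λ/μ = 13.4/14.6 = 0.91781
P₀ = (1-ρ)/(1-ρ^(K+1)) = (1-0.91781)/(1-0.91781^6) = 0.08219/0.4023 = 0.2043
P_K = P₀×ρ^K = 0.2043 × 0.91781^5 = 0.2043 × 0.6513 = 0.1331
λ_eff = λ(1-P_K) = 13.4 × (1 - 0.13307) = 13.4 × 0.86693 = 11.6169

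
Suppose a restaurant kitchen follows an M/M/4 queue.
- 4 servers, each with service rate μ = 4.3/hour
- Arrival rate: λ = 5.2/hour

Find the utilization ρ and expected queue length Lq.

Traffic intensity: ρ = λ/(cμ) = 5.2/(4×4.3) = 0.3023
Since ρ = 0.3023 < 1, system is stable.
Offered load a = λ/μ = cρ = 5.2/4.3 = 1.2093
P₀ = [ Σₙ₌₀^3 aⁿ/n! + a^4/(4!(1-ρ)) ]⁻¹
Σ = a^0/0! + a^1/1! + a^2/2! + a^3/3! = 1.0000 + 1.2093 + 0.73121 + 0.29475 = 3.2353
a^4/(4!(1-ρ)) = 2.1386/(24 × 0.6977) = 0.1277
P₀ = 1/(3.2353 + 0.1277) = 0.2974
Lq = P₀·a^4·ρ / (4!(1-ρ)²) = 0.2974 × 2.1386 × 0.3023 / (24 × 0.4867) = 0.01646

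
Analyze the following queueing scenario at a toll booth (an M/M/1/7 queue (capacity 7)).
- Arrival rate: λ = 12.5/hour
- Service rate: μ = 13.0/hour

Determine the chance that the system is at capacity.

ρ = λ/μ = 12.5/13.0 = 0.96154
P₀ = (1-ρ)/(1-ρ^(K+1)) = (1-0.96154)/(1-0.96154^8) = 0.03846/0.2693 = 0.1428
P_K = P₀×ρ^K = 0.1428 × 0.96154^7 = 0.1428 × 0.7599 = 0.1085
Blocking probability = 10.85%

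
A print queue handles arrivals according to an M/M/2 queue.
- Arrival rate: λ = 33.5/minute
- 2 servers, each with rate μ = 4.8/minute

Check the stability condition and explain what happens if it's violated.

Stability requires ρ = λ/(cμ) < 1
ρ = 33.5/(2 × 4.8) = 33.5/9.60 = 3.4896
Since 3.4896 ≥ 1, the system is UNSTABLE.
Need c > λ/μ = 33.5/4.8 = 6.98.
Minimum servers needed: c = 7.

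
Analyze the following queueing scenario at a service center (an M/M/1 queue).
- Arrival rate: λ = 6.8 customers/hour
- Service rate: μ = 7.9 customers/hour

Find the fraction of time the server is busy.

Server utilization: ρ = λ/μ
ρ = 6.8/7.9 = 0.8608
The server is busy 86.08% of the time.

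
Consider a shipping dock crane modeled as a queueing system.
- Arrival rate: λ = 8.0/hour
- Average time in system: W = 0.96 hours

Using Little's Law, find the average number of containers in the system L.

Little's Law: L = λW
L = 8.0 × 0.96 = 7.6800 containers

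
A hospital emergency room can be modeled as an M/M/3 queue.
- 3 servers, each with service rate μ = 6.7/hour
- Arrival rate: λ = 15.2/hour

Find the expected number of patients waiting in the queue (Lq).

Traffic intensity: ρ = λ/(cμ) = 15.2/(3×6.7) = 0.7562
Since ρ = 0.7562 < 1, system is stable.
Offered load a = λ/μ = cρ = 15.2/6.7 = 2.2687
P₀ = [ Σₙ₌₀^2 aⁿ/n! + a^3/(3!(1-ρ)) ]⁻¹
Σ = a^0/0! + a^1/1! + a^2/2! = 1.0000 + 2.2687 + 2.5734 = 5.8421
a^3/(3!(1-ρ)) = 11.6763/(6 × 0.24378) = 7.9828
P₀ = 1/(5.8421 + 7.9828) = 0.07233
Lq = P₀·a^3·ρ / (3!(1-ρ)²) = 0.072333 × 11.6763 × 0.75622 / (6 × 0.059429) = 1.7912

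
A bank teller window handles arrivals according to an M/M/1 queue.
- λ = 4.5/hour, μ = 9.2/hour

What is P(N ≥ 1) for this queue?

ρ = λ/μ = 4.5/9.2 = 0.4891
P(N ≥ n) = ρⁿ
P(N ≥ 1) = 0.4891^1
P(N ≥ 1) = 0.4891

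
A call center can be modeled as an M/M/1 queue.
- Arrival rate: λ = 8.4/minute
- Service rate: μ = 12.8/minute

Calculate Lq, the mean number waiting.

ρ = λ/μ = 8.4/12.8 = 0.6562
For M/M/1: Lq = λ²/(μ(μ-λ))
Lq = 70.56/(12.8 × 4.40)
Lq = 1.2528 calls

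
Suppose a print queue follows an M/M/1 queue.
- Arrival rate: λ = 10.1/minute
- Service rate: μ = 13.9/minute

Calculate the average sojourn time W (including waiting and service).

First, compute utilization: ρ = λ/μ = 10.1/13.9 = 0.7266
For M/M/1: W = 1/(μ-λ)
W = 1/(13.9-10.1) = 1/3.80
W = 0.2632 minutes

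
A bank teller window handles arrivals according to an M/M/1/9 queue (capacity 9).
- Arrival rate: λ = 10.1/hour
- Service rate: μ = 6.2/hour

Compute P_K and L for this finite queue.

ρ = λ/μ = 10.1/6.2 = 1.62903
P₀ = (1-ρ)/(1-ρ^(K+1)) = (1-1.62903)/(1-1.62903^10) = -0.6290/-130.6106 = 0.004816
P_K = P₀×ρ^K = 0.004816 × 1.62903^9 = 0.004816 × 80.7908 = 0.3891
Blocking probability P_9 = 0.3891 (38.91%)
L = ρ[1 - (K+1)ρ^K + Kρ^(K+1)] / [(1-ρ)(1-ρ^(K+1))]
L = 1.62903 × (1 - 10×80.7908 + 9×131.6106) / ((1 - 1.62903) × (1 - 131.6106)) = 7.4868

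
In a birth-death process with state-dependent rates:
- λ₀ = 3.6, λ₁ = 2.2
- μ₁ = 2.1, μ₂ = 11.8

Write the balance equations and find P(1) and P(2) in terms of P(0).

Balance equations:
State 0: λ₀P₀ = μ₁P₁ → P₁ = (λ₀/μ₁)P₀ = (3.6/2.1)P₀ = 1.7143P₀
State 1: P₂ = (λ₀λ₁)/(μ₁μ₂)P₀ = (3.6×2.2)/(2.1×11.8)P₀ = 0.3196P₀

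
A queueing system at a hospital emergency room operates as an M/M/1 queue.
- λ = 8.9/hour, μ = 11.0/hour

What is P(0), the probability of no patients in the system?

ρ = λ/μ = 8.9/11.0 = 0.8091
P(0) = 1 - ρ = 1 - 0.8091 = 0.1909
The server is idle 19.09% of the time.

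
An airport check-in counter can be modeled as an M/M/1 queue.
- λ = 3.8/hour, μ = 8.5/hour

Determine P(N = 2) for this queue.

ρ = λ/μ = 3.8/8.5 = 0.4471
P(n) = (1-ρ)ρⁿ
P(2) = (1-0.4471) × 0.4471^2
P(2) = 0.5529 × 0.1999
P(2) = 0.1105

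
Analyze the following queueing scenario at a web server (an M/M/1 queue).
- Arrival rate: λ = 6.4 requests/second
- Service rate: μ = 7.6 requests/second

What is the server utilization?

Server utilization: ρ = λ/μ
ρ = 6.4/7.6 = 0.8421
The server is busy 84.21% of the time.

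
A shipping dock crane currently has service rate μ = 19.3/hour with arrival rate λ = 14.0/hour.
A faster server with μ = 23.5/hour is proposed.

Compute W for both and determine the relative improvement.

System 1: ρ₁ = 14.0/19.3 = 0.7254, W₁ = 1/(19.3-14.0) = 0.18868
System 2: ρ₂ = 14.0/23.5 = 0.5957, W₂ = 1/(23.5-14.0) = 0.10526
Improvement: (W₁-W₂)/W₁ = (0.18868-0.10526)/0.18868 = 44.21%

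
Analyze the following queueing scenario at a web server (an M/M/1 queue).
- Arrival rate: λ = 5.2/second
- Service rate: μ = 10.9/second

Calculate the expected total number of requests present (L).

ρ = λ/μ = 5.2/10.9 = 0.4771
For M/M/1: L = λ/(μ-λ)
L = 5.2/(10.9-5.2) = 5.2/5.70
L = 0.9123 requests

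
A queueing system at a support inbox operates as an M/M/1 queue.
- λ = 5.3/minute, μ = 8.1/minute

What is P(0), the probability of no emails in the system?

ρ = λ/μ = 5.3/8.1 = 0.6543
P(0) = 1 - ρ = 1 - 0.6543 = 0.3457
The server is idle 34.57% of the time.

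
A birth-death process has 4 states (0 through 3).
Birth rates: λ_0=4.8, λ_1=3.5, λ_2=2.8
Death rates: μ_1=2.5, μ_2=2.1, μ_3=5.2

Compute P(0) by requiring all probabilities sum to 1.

Ratios P(n)/P(0) = (λ₀···λₙ₋₁)/(μ₁···μₙ):
P(1)/P(0) = (4.8)/(2.5) = 1.9200
P(2)/P(0) = (4.8×3.5)/(2.5×2.1) = 3.2000
P(3)/P(0) = (4.8×3.5×2.8)/(2.5×2.1×5.2) = 1.7231

Normalization: ∑ P(n) = 1
P(0) × (1.0000 + 1.9200 + 3.2000 + 1.7231) = 1
P(0) × 7.8431 = 1
P(0) = 1/7.8431 = 0.1275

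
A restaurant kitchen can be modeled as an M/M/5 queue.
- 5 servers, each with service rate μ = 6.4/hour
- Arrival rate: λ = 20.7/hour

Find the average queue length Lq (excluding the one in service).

Traffic intensity: ρ = λ/(cμ) = 20.7/(5×6.4) = 0.6469
Since ρ = 0.6469 < 1, system is stable.
Offered load a = λ/μ = cρ = 20.7/6.4 = 3.2344
P₀ = [ Σₙ₌₀^4 aⁿ/n! + a^5/(5!(1-ρ)) ]⁻¹
Σ = a^0/0! + a^1/1! + a^2/2! + a^3/3! + a^4/4! = 1.0000 + 3.2344 + 5.2306 + 5.6392 + 4.5598 = 19.6640
a^5/(5!(1-ρ)) = 353.9581/(120 × 0.353125) = 8.3530
P₀ = 1/(19.6640 + 8.3530) = 0.03569
Lq = P₀·a^5·ρ / (5!(1-ρ)²) = 0.03569 × 353.9581 × 0.6469 / (120 × 0.1247) = 0.5461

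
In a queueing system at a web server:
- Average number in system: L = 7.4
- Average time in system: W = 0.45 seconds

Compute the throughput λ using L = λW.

Little's Law: L = λW, so λ = L/W
λ = 7.4/0.45 = 16.4444 requests/second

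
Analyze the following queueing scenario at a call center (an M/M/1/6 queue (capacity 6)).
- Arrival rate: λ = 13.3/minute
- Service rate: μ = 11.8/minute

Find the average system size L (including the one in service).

ρ = λ/μ = 13.3/11.8 = 1.1271
P₀ = (1-ρ)/(1-ρ^(K+1)) = (1-1.1271)/(1-1.1271^7) = -0.1271/-1.3107 = 0.09697
P_K = P₀×ρ^K = 0.09697 × 1.1271^6 = 0.09697 × 2.0501 = 0.1988
L = ρ[1 - (K+1)ρ^K + Kρ^(K+1)] / [(1-ρ)(1-ρ^(K+1))]
L = 1.1271 × (1 - 7×2.050098 + 6×2.310666) / ((1 - 1.1271) × (1 - 2.310666)) = 3.4730 calls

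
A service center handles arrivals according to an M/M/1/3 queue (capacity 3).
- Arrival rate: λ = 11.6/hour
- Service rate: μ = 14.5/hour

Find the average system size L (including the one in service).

ρ = λ/μ = 11.6/14.5 = 0.8000
P₀ = (1-ρ)/(1-ρ^(K+1)) = (1-0.8000)/(1-0.8000^4) = 0.2000/0.5904 = 0.3388
P_K = P₀×ρ^K = 0.33875 × 0.8000^3 = 0.33875 × 0.51200 = 0.1734
L = ρ[1 - (K+1)ρ^K + Kρ^(K+1)] / [(1-ρ)(1-ρ^(K+1))]
L = 0.8000 × (1 - 4×0.5120 + 3×0.4096) / ((1 - 0.8000) × (1 - 0.4096)) = 1.2249 customers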